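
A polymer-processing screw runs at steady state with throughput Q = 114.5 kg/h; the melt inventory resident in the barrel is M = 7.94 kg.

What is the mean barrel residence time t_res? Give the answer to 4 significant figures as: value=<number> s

Q_s = Q / 3600 = 114.5 / 3600 = 0.0318056 kg/s
Mean residence time: t_res = M/Q_s = 7.94 kg / 0.0318056 kg/s = 249.642 s

value=249.6 s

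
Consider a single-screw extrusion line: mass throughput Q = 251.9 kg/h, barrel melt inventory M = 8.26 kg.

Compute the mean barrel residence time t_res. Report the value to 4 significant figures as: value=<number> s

Convert throughput: Q = 251.9 kg/h = 251.9/3600 = 0.0699722 kg/s
t_res = M / Q_s = 8.26 ÷ 0.0699722 = 118.047 s

value=118.0 s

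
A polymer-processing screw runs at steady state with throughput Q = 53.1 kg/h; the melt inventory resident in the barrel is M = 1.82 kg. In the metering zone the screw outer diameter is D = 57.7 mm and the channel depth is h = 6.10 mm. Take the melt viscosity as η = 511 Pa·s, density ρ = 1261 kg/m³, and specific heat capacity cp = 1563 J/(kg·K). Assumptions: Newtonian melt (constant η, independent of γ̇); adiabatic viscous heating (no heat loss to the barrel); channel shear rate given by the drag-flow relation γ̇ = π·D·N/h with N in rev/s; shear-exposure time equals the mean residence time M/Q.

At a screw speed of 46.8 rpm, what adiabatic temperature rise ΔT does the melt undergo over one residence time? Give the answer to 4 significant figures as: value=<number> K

value=17.19 K

Throughput in SI: Q_s = 53.1 kg/h ÷ 3600 s/h = 0.01475 kg/s
t_res = M / Q_s = 1.82 / 0.01475 = 123.39 s
Convert to SI: D = 0.0577 m, h = 0.0061 m, N = 46.8/60 = 0.78 rev/s
Shear rate: γ̇ = πDN/h = π·0.0577·0.78/0.0061 = 23.1788 s⁻¹
Adiabatic rise: ΔT = η γ̇² t_res / (ρ cp) = 511·(23.1788)²·123.39 / (1261·1563) = 17.1873 K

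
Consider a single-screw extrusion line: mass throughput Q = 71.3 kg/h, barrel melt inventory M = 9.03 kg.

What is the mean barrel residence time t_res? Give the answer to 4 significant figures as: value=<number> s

value=455.9 s

Q_s = Q / 3600 = 71.3 / 3600 = 0.0198056 kg/s
t_res = M / Q_s = 9.03 / 0.0198056 = 455.933 s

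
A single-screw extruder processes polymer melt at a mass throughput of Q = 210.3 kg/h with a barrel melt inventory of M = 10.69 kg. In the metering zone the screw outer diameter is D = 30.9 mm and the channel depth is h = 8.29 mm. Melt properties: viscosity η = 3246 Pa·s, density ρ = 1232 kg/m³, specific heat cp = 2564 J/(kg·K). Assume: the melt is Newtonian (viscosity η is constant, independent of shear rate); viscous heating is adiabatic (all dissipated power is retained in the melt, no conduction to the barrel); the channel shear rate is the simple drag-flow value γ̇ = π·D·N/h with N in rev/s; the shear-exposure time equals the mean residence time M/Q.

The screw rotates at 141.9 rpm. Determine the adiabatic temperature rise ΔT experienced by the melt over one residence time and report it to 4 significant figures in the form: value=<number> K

value=144.2 K

Convert throughput: Q = 210.3 kg/h = 210.3/3600 = 0.0584167 kg/s
t_res = M / Q_s = 10.69 / 0.0584167 = 182.996 s
Convert to SI: D = 0.0309 m, h = 0.00829 m, N = 141.9/60 = 2.365 rev/s
γ̇ = π D N / h = (π)(0.0309)(2.365) / 0.00829 = 27.694 s⁻¹
ΔT = η·γ̇²·t_res/(ρ·cp) = [3246 × 27.694² × 182.996] / [1232 × 2564] = 144.222 K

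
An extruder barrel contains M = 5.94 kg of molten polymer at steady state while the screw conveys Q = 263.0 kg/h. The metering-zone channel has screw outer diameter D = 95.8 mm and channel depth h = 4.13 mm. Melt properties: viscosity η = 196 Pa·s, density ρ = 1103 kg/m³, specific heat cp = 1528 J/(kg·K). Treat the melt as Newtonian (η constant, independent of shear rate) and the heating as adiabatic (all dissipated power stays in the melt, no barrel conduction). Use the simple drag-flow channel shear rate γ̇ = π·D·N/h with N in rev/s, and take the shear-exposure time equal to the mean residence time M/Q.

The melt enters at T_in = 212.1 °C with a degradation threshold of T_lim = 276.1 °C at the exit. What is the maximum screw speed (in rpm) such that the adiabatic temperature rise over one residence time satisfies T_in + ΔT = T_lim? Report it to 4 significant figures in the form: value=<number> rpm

Throughput in SI: Q_s = 263.0 kg/h ÷ 3600 s/h = 0.0730556 kg/s
Mean residence time: t_res = M/Q_s = 5.94 kg / 0.0730556 kg/s = 81.308 s
Convert to metres: D = 0.0958 m, h = 0.00413 m
Allowable rise: ΔT_a = T_lim − T_in = 276.1 − 212.1 = 64 K
γ̇_max² = ΔT_a·ρ·cp/(η·t_res) = 64·1103·1528/(196·81.308) = 6768.46 s⁻²
γ̇_max = √6768.46 = 82.2706 s⁻¹
N_max = γ̇_max·h / (π·D) = 82.2706 · 0.00413 / (π · 0.0958) = 1.12896 rev/s = 67.7377 rpm

value=67.74 rpm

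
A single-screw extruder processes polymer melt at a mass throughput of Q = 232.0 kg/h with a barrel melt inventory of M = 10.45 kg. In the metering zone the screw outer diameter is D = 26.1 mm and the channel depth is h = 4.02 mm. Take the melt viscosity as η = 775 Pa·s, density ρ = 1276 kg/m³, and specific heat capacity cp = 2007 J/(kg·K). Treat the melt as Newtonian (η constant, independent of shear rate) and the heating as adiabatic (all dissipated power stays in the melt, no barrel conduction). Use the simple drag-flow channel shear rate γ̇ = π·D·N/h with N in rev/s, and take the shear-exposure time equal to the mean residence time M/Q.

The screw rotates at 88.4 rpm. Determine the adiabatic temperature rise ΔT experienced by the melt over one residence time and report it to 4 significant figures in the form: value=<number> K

value=44.32 K

Throughput in SI: Q_s = 232.0 kg/h ÷ 3600 s/h = 0.0644444 kg/s
t_res = M / Q_s = 10.45 ÷ 0.0644444 = 162.155 s
Geometry in metres: D = 26.1 mm → 0.0261 m, h = 4.02 mm → 0.00402 m; screw speed N = 88.4 rpm = 1.47333 rev/s
Shear rate: γ̇ = πDN/h = π·0.0261·1.47333/0.00402 = 30.0514 s⁻¹
ΔT = η·γ̇²·t_res / (ρ·cp) = 775 · (30.0514)² · 162.155 / (1276 · 2007) = 44.3165 K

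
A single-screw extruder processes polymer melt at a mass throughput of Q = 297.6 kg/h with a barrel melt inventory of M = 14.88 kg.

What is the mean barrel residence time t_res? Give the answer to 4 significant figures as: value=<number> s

Throughput in SI: Q_s = 297.6 kg/h ÷ 3600 s/h = 0.0826667 kg/s
Mean residence time: t_res = M/Q_s = 14.88 kg / 0.0826667 kg/s = 180 s

value=180.0 s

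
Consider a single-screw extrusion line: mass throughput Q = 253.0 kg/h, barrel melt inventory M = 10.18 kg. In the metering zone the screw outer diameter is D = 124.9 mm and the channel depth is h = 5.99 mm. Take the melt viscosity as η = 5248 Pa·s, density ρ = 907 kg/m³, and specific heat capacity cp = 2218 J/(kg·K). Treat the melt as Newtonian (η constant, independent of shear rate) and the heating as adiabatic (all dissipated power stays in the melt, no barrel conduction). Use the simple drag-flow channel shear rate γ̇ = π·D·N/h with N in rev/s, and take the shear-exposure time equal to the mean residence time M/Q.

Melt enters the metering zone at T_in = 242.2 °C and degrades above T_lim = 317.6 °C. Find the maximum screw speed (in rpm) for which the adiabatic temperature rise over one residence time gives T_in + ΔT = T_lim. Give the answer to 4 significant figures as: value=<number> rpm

value=12.94 rpm

Q_s = Q / 3600 = 253.0 / 3600 = 0.0702778 kg/s
t_res = M / Q_s = 10.18 ÷ 0.0702778 = 144.854 s
Convert to metres: D = 0.1249 m, h = 0.00599 m
Allowable rise: ΔT_a = T_lim − T_in = 317.6 − 242.2 = 75.4 K
γ̇_max² = ΔT_a·ρ·cp / (η·t_res) = [75.4 × 907 × 2218] / [5248 × 144.854] = 199.534 s⁻²
Take the square root: γ̇_max = √(199.534) = 14.1256 s⁻¹
N_max = γ̇_max·h / (π·D) = 14.1256 · 0.00599 / (π · 0.1249) = 0.215637 rev/s = 12.9382 rpm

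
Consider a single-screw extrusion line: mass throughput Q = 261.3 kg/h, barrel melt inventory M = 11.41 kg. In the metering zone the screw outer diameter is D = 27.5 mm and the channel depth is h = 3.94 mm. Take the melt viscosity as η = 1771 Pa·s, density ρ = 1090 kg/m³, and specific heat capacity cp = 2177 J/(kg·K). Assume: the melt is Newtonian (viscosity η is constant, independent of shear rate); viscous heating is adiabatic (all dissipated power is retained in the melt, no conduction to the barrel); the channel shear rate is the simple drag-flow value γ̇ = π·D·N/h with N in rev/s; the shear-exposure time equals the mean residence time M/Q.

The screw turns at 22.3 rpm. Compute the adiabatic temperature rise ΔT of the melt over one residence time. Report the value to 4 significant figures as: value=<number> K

Throughput in SI: Q_s = 261.3 kg/h ÷ 3600 s/h = 0.0725833 kg/s
t_res = M / Q_s = 11.41 ÷ 0.0725833 = 157.199 s
D = 27.5 mm = 0.0275 m;  h = 3.94 mm = 0.00394 m;  N = 22.3 rpm / 60 = 0.371667 rev/s
γ̇ = π·D·N / h = π · 0.0275 · 0.371667 / 0.00394 = 8.14967 s⁻¹
Adiabatic rise: ΔT = η γ̇² t_res / (ρ cp) = 1771·(8.14967)²·157.199 / (1090·2177) = 7.79224 K

value=7.792 K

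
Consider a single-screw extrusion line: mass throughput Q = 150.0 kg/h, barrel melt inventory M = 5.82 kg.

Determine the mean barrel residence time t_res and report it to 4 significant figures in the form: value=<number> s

value=139.7 s

Throughput in SI: Q_s = 150.0 kg/h ÷ 3600 s/h = 0.0416667 kg/s
t_res = M / Q_s = 5.82 ÷ 0.0416667 = 139.68 s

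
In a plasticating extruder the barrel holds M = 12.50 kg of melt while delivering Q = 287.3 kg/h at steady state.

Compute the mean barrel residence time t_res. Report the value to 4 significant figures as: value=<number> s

Throughput in SI: Q_s = 287.3 kg/h ÷ 3600 s/h = 0.0798056 kg/s
t_res = M / Q_s = 12.50 / 0.0798056 = 156.631 s

value=156.6 s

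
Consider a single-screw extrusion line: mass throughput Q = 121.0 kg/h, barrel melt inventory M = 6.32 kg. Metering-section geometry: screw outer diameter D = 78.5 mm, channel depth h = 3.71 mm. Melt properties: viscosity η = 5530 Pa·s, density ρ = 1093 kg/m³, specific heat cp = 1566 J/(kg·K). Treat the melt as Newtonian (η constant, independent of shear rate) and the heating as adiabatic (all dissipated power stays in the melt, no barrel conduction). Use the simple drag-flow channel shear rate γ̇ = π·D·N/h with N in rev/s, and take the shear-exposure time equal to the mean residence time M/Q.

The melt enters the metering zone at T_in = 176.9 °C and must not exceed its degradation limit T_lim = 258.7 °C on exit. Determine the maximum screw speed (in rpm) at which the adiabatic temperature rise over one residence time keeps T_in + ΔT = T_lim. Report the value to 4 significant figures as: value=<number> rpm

value=10.47 rpm

Q_s = Q / 3600 = 121.0 / 3600 = 0.0336111 kg/s
Mean residence time: t_res = M/Q_s = 6.32 kg / 0.0336111 kg/s = 188.033 s
Convert to metres: D = 0.0785 m, h = 0.00371 m
ΔT_a = T_lim − T_in = 258.7 − 176.9 = 81.8 K
γ̇_max² = ΔT_a·ρ·cp / (η·t_res) = [81.8 × 1093 × 1566] / [5530 × 188.033] = 134.65 s⁻²
γ̇_max = √134.65 = 11.6039 s⁻¹
N_max = γ̇_max·h / (π·D) = 11.6039 · 0.00371 / (π · 0.0785) = 0.174565 rev/s = 10.4739 rpm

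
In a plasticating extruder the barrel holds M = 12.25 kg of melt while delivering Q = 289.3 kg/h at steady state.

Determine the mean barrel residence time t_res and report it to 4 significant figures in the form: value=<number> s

Convert throughput: Q = 289.3 kg/h = 289.3/3600 = 0.0803611 kg/s
Mean residence time: t_res = M/Q_s = 12.25 kg / 0.0803611 kg/s = 152.437 s

value=152.4 s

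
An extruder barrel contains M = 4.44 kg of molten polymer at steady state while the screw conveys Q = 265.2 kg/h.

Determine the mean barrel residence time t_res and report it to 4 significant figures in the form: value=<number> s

value=60.27 s

Convert throughput: Q = 265.2 kg/h = 265.2/3600 = 0.0736667 kg/s
Mean residence time: t_res = M/Q_s = 4.44 kg / 0.0736667 kg/s = 60.2715 s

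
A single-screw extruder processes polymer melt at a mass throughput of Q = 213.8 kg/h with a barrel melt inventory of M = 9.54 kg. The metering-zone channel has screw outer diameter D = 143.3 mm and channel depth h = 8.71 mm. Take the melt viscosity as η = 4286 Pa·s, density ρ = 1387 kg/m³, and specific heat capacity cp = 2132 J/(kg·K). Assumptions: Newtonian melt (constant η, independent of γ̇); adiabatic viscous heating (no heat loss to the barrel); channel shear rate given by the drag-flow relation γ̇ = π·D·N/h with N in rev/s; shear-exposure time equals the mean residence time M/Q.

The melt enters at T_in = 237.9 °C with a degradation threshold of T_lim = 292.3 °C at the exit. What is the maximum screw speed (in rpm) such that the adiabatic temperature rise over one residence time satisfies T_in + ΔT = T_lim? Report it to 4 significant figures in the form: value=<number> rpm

Throughput in SI: Q_s = 213.8 kg/h ÷ 3600 s/h = 0.0593889 kg/s
Mean residence time: t_res = M/Q_s = 9.54 kg / 0.0593889 kg/s = 160.636 s
Convert to metres: D = 0.1433 m, h = 0.00871 m
ΔT_a = T_lim − T_in = 292.3 °C − 237.9 °C = 54.4 K
γ̇_max² = ΔT_a·ρ·cp / (η·t_res) = [54.4 × 1387 × 2132] / [4286 × 160.636] = 233.651 s⁻²
Take the square root: γ̇_max = √(233.651) = 15.2856 s⁻¹
N_max = γ̇_max·h / (π·D) = 15.2856 · 0.00871 / (π · 0.1433) = 0.295737 rev/s = 17.7442 rpm

value=17.74 rpm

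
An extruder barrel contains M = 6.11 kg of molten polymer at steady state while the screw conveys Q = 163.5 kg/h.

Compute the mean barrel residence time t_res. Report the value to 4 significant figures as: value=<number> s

Q_s = Q / 3600 = 163.5 / 3600 = 0.0454167 kg/s
t_res = M / Q_s = 6.11 / 0.0454167 = 134.532 s

value=134.5 s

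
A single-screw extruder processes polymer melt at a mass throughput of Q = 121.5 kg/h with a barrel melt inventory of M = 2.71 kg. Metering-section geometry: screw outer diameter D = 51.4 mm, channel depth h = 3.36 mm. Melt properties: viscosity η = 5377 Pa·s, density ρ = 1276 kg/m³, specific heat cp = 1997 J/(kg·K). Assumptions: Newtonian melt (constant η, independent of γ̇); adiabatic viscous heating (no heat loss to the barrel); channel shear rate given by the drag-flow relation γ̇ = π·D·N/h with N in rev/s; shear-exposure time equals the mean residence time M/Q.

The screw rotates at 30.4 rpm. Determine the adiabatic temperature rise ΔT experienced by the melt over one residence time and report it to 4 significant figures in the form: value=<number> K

value=100.5 K

Convert throughput: Q = 121.5 kg/h = 121.5/3600 = 0.03375 kg/s
t_res = M / Q_s = 2.71 ÷ 0.03375 = 80.2963 s
Geometry in metres: D = 51.4 mm → 0.0514 m, h = 3.36 mm → 0.00336 m; screw speed N = 30.4 rpm = 0.506667 rev/s
γ̇ = π D N / h = (π)(0.0514)(0.506667) / 0.00336 = 24.3498 s⁻¹
ΔT = η·γ̇²·t_res/(ρ·cp) = [5377 × 24.3498² × 80.2963] / [1276 × 1997] = 100.461 K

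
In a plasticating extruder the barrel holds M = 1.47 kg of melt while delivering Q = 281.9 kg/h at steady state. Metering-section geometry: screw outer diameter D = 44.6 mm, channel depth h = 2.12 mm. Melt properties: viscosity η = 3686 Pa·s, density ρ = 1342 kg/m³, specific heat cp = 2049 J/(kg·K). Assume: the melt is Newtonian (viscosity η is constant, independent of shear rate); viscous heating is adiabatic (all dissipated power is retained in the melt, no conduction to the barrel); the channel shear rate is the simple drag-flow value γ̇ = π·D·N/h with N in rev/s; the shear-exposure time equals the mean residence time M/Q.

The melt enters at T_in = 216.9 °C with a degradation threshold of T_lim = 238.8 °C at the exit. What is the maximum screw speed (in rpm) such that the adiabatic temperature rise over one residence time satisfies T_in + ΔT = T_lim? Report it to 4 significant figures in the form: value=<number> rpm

Q_s = Q / 3600 = 281.9 / 3600 = 0.0783056 kg/s
Mean residence time: t_res = M/Q_s = 1.47 kg / 0.0783056 kg/s = 18.7726 s
Convert to metres: D = 0.0446 m, h = 0.00212 m
Allowable rise: ΔT_a = T_lim − T_in = 238.8 − 216.9 = 21.9 K
γ̇_max² = ΔT_a·ρ·cp / (η·t_res) = [21.9 × 1342 × 2049] / [3686 × 18.7726] = 870.279 s⁻²
Take the square root: γ̇_max = √(870.279) = 29.5005 s⁻¹
N_max = γ̇_max h / (πD) = 29.5005·0.00212/(π·0.0446) = 0.446355 rev/s → ×60 = 26.7813 rpm

value=26.78 rpm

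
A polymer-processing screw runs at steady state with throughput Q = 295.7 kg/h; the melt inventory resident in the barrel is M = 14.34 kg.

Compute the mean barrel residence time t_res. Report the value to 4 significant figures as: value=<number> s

value=174.6 s

Throughput in SI: Q_s = 295.7 kg/h ÷ 3600 s/h = 0.0821389 kg/s
Mean residence time: t_res = M/Q_s = 14.34 kg / 0.0821389 kg/s = 174.582 s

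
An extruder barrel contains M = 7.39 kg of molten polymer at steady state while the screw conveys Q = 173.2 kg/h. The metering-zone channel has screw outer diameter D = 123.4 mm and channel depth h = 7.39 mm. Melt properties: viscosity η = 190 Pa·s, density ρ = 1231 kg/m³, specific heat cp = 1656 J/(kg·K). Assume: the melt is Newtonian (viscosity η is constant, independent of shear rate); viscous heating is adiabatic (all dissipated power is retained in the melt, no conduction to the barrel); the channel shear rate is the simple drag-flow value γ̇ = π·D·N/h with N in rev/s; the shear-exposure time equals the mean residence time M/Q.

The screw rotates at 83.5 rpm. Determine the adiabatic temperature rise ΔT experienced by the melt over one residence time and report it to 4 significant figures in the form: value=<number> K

value=76.30 K

Convert throughput: Q = 173.2 kg/h = 173.2/3600 = 0.0481111 kg/s
t_res = M / Q_s = 7.39 / 0.0481111 = 153.603 s
D = 123.4 mm = 0.1234 m;  h = 7.39 mm = 0.00739 m;  N = 83.5 rpm / 60 = 1.39167 rev/s
γ̇ = π D N / h = (π)(0.1234)(1.39167) / 0.00739 = 73.0055 s⁻¹
Adiabatic rise: ΔT = η γ̇² t_res / (ρ cp) = 190·(73.0055)²·153.603 / (1231·1656) = 76.3038 K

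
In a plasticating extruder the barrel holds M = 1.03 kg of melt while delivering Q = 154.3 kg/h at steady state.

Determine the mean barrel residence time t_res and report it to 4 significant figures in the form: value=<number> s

value=24.03 s

Convert throughput: Q = 154.3 kg/h = 154.3/3600 = 0.0428611 kg/s
t_res = M / Q_s = 1.03 / 0.0428611 = 24.0311 s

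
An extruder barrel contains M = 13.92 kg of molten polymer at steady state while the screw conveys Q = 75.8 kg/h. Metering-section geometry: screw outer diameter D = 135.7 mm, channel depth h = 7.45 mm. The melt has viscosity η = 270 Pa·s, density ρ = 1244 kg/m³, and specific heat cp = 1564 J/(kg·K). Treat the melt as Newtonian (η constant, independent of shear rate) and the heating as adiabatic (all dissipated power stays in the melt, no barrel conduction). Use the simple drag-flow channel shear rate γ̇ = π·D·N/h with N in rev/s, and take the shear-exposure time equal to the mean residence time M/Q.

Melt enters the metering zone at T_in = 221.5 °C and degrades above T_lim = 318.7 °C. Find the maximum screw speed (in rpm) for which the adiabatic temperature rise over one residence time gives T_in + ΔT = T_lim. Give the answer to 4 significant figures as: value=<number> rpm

Q_s = Q / 3600 = 75.8 / 3600 = 0.0210556 kg/s
Mean residence time: t_res = M/Q_s = 13.92 kg / 0.0210556 kg/s = 661.108 s
Geometry in SI: D = 135.7 mm → 0.1357 m, h = 7.45 mm → 0.00745 m
ΔT_a = T_lim − T_in = 318.7 °C − 221.5 °C = 97.2 K
Invert ΔT = ηγ̇²t_res/(ρcp) for γ̇: γ̇_max² = ΔT_a ρ cp / (η t_res) = 97.2·1244·1564 / (270·661.108) = 1059.47 s⁻²
Take the square root: γ̇_max = √(1059.47) = 32.5494 s⁻¹
N_max = γ̇_max·h / (π·D) = 32.5494 · 0.00745 / (π · 0.1357) = 0.568814 rev/s = 34.1288 rpm

value=34.13 rpm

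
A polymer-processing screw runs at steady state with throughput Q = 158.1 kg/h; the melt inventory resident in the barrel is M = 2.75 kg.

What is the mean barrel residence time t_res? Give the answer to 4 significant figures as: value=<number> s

Throughput in SI: Q_s = 158.1 kg/h ÷ 3600 s/h = 0.0439167 kg/s
t_res = M / Q_s = 2.75 / 0.0439167 = 62.6186 s

value=62.62 s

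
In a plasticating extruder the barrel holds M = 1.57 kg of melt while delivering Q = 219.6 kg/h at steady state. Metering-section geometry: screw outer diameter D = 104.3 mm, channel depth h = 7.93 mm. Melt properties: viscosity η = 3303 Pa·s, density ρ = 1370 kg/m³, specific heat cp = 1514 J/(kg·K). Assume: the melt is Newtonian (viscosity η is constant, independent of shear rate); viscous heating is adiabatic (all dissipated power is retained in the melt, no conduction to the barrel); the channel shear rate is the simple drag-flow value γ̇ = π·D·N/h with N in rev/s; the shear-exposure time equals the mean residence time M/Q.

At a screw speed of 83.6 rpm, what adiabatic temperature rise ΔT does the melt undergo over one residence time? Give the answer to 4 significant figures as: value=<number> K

value=135.9 K

Convert throughput: Q = 219.6 kg/h = 219.6/3600 = 0.061 kg/s
t_res = M / Q_s = 1.57 / 0.061 = 25.7377 s
Convert to SI: D = 0.1043 m, h = 0.00793 m, N = 83.6/60 = 1.39333 rev/s
γ̇ = π·D·N / h = π · 0.1043 · 1.39333 / 0.00793 = 57.5726 s⁻¹
Adiabatic rise: ΔT = η γ̇² t_res / (ρ cp) = 3303·(57.5726)²·25.7377 / (1370·1514) = 135.851 K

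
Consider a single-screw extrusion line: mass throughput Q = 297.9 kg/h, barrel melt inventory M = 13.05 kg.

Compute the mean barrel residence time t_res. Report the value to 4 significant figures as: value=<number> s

Q_s = Q / 3600 = 297.9 / 3600 = 0.08275 kg/s
t_res = M / Q_s = 13.05 ÷ 0.08275 = 157.704 s

value=157.7 s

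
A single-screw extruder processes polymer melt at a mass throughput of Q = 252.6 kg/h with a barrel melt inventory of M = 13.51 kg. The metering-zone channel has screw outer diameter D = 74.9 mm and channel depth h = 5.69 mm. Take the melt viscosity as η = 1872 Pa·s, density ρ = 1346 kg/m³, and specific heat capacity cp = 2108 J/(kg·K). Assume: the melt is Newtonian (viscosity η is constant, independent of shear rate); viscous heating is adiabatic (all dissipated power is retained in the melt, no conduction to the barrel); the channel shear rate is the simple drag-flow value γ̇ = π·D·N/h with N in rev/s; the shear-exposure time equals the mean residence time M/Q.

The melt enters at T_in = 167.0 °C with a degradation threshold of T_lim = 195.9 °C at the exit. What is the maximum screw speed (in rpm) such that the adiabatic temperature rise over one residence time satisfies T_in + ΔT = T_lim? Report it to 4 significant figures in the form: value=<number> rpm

Q_s = Q / 3600 = 252.6 / 3600 = 0.0701667 kg/s
t_res = M / Q_s = 13.51 ÷ 0.0701667 = 192.542 s
Geometry in SI: D = 74.9 mm → 0.0749 m, h = 5.69 mm → 0.00569 m
Allowable rise: ΔT_a = T_lim − T_in = 195.9 − 167.0 = 28.9 K
Invert ΔT = ηγ̇²t_res/(ρcp) for γ̇: γ̇_max² = ΔT_a ρ cp / (η t_res) = 28.9·1346·2108 / (1872·192.542) = 227.501 s⁻²
γ̇_max = √227.501 = 15.0831 s⁻¹
Solve γ̇ = πDN/h for N: N_max = γ̇_max·h/(π·D) = 15.0831 × 0.00569 / (π × 0.0749) = 0.364731 rev/s = 21.8838 rpm

value=21.88 rpm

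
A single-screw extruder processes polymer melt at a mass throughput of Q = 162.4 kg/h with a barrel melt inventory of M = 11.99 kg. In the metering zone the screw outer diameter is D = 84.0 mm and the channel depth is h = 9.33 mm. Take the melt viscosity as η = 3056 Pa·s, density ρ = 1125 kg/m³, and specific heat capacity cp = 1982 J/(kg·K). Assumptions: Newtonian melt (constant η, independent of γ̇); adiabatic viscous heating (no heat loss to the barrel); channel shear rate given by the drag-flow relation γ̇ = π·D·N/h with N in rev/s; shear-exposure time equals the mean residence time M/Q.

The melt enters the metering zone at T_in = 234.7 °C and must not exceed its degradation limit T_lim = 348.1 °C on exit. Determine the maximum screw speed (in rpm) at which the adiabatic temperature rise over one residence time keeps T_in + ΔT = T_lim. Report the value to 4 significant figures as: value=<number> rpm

value=37.43 rpm

Convert throughput: Q = 162.4 kg/h = 162.4/3600 = 0.0451111 kg/s
t_res = M / Q_s = 11.99 / 0.0451111 = 265.788 s
D = 84.0 mm = 0.084 m;  h = 9.33 mm = 0.00933 m
ΔT_a = T_lim − T_in = 348.1 °C − 234.7 °C = 113.4 K
γ̇_max² = ΔT_a·ρ·cp / (η·t_res) = [113.4 × 1125 × 1982] / [3056 × 265.788] = 311.301 s⁻²
γ̇_max = sqrt(311.301) = 17.6437 s⁻¹
Solve γ̇ = πDN/h for N: N_max = γ̇_max·h/(π·D) = 17.6437 × 0.00933 / (π × 0.084) = 0.623796 rev/s = 37.4278 rpm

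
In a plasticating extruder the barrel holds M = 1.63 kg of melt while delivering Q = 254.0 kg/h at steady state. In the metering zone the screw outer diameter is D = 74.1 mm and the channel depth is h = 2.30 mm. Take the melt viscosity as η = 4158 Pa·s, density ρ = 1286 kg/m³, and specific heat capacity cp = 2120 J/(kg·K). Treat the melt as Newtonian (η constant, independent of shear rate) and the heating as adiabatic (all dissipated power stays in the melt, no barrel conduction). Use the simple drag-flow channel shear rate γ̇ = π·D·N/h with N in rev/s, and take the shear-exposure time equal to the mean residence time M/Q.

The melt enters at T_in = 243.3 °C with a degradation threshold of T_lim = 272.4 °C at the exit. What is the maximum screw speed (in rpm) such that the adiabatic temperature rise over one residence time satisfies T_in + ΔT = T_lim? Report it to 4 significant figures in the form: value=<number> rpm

Throughput in SI: Q_s = 254.0 kg/h ÷ 3600 s/h = 0.0705556 kg/s
t_res = M / Q_s = 1.63 / 0.0705556 = 23.1024 s
Convert to metres: D = 0.0741 m, h = 0.0023 m
ΔT_a = T_lim − T_in = 272.4 − 243.3 = 29.1 K
Invert ΔT = ηγ̇²t_res/(ρcp) for γ̇: γ̇_max² = ΔT_a ρ cp / (η t_res) = 29.1·1286·2120 / (4158·23.1024) = 825.903 s⁻²
γ̇_max = √825.903 = 28.7385 s⁻¹
Solve γ̇ = πDN/h for N: N_max = γ̇_max·h/(π·D) = 28.7385 × 0.0023 / (π × 0.0741) = 0.283938 rev/s = 17.0363 rpm

value=17.04 rpm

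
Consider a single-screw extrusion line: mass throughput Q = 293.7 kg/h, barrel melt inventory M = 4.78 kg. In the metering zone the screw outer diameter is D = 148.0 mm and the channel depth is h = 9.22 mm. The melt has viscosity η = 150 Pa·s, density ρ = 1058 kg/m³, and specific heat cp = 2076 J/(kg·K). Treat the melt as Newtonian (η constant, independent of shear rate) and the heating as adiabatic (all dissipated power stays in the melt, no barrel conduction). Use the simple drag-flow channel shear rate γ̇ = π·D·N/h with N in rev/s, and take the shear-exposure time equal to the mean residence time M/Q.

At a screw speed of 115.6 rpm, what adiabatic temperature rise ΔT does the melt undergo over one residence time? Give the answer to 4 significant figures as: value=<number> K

Convert throughput: Q = 293.7 kg/h = 293.7/3600 = 0.0815833 kg/s
t_res = M / Q_s = 4.78 ÷ 0.0815833 = 58.5904 s
Convert to SI: D = 0.148 m, h = 0.00922 m, N = 115.6/60 = 1.92667 rev/s
γ̇ = π·D·N / h = π · 0.148 · 1.92667 / 0.00922 = 97.1599 s⁻¹
Adiabatic rise: ΔT = η γ̇² t_res / (ρ cp) = 150·(97.1599)²·58.5904 / (1058·2076) = 37.7728 K

value=37.77 K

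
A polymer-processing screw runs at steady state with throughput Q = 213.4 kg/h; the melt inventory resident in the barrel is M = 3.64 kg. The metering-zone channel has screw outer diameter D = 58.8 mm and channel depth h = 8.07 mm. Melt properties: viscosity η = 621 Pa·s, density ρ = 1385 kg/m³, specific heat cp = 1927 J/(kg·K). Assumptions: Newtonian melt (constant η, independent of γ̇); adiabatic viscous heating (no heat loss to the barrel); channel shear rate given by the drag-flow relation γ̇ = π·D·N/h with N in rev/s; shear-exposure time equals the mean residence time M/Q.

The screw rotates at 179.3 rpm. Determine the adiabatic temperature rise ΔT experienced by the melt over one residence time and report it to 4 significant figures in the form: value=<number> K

value=66.86 K

Convert throughput: Q = 213.4 kg/h = 213.4/3600 = 0.0592778 kg/s
t_res = M / Q_s = 3.64 / 0.0592778 = 61.4058 s
D = 58.8 mm = 0.0588 m;  h = 8.07 mm = 0.00807 m;  N = 179.3 rpm / 60 = 2.98833 rev/s
γ̇ = π D N / h = (π)(0.0588)(2.98833) / 0.00807 = 68.4042 s⁻¹
ΔT = η·γ̇²·t_res/(ρ·cp) = [621 × 68.4042² × 61.4058] / [1385 × 1927] = 66.8552 K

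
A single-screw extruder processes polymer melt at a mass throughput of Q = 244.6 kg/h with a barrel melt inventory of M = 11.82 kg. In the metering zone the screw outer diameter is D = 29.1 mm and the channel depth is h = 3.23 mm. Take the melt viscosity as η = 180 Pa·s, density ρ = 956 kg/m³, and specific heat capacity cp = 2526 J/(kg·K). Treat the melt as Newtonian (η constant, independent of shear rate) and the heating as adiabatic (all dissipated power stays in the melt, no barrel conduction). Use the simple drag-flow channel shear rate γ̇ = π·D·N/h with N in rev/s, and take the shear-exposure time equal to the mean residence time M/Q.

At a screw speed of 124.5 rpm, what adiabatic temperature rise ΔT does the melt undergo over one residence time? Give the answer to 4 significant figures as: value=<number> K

Convert throughput: Q = 244.6 kg/h = 244.6/3600 = 0.0679444 kg/s
Mean residence time: t_res = M/Q_s = 11.82 kg / 0.0679444 kg/s = 173.966 s
Geometry in metres: D = 29.1 mm → 0.0291 m, h = 3.23 mm → 0.00323 m; screw speed N = 124.5 rpm = 2.075 rev/s
Shear rate: γ̇ = πDN/h = π·0.0291·2.075/0.00323 = 58.7298 s⁻¹
ΔT = η·γ̇²·t_res / (ρ·cp) = 180 · (58.7298)² · 173.966 / (956 · 2526) = 44.7262 K

value=44.73 K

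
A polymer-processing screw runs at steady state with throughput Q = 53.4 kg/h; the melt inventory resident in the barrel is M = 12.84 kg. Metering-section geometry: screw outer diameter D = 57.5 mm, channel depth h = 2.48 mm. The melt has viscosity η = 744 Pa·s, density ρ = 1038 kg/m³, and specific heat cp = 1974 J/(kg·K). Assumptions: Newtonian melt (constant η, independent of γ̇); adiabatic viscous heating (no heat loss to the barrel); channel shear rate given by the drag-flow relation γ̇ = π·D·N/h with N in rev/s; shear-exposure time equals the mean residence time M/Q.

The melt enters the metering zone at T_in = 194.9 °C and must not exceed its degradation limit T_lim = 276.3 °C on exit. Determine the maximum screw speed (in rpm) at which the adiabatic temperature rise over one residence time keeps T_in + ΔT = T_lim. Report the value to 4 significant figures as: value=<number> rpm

value=13.26 rpm

Throughput in SI: Q_s = 53.4 kg/h ÷ 3600 s/h = 0.0148333 kg/s
t_res = M / Q_s = 12.84 / 0.0148333 = 865.618 s
D = 57.5 mm = 0.0575 m;  h = 2.48 mm = 0.00248 m
ΔT_a = T_lim − T_in = 276.3 °C − 194.9 °C = 81.4 K
Invert ΔT = ηγ̇²t_res/(ρcp) for γ̇: γ̇_max² = ΔT_a ρ cp / (η t_res) = 81.4·1038·1974 / (744·865.618) = 258.982 s⁻²
γ̇_max = √258.982 = 16.0929 s⁻¹
Solve γ̇ = πDN/h for N: N_max = γ̇_max·h/(π·D) = 16.0929 × 0.00248 / (π × 0.0575) = 0.220937 rev/s = 13.2562 rpm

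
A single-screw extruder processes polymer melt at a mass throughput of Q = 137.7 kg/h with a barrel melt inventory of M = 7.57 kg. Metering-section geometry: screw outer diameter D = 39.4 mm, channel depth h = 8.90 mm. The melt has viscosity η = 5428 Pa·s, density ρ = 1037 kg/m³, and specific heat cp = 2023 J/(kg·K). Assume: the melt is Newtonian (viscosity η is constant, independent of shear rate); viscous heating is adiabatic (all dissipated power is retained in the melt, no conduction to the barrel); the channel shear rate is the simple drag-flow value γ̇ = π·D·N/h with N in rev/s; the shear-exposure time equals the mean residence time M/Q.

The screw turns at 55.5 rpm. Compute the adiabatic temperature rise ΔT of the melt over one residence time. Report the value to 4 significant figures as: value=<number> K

Convert throughput: Q = 137.7 kg/h = 137.7/3600 = 0.03825 kg/s
t_res = M / Q_s = 7.57 ÷ 0.03825 = 197.908 s
Convert to SI: D = 0.0394 m, h = 0.0089 m, N = 55.5/60 = 0.925 rev/s
Shear rate: γ̇ = πDN/h = π·0.0394·0.925/0.0089 = 12.8646 s⁻¹
ΔT = η·γ̇²·t_res / (ρ·cp) = 5428 · (12.8646)² · 197.908 / (1037 · 2023) = 84.7472 K

value=84.75 K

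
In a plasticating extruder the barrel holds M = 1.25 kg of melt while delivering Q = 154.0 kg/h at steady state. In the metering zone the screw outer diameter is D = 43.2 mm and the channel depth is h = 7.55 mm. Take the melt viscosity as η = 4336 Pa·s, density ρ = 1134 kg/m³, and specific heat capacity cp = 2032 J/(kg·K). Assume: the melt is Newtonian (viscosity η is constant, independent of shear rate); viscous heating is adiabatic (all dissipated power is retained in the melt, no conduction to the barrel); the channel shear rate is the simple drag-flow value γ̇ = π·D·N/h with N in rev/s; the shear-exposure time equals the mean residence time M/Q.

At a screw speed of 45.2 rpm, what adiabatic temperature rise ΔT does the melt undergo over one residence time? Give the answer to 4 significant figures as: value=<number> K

Throughput in SI: Q_s = 154.0 kg/h ÷ 3600 s/h = 0.0427778 kg/s
Mean residence time: t_res = M/Q_s = 1.25 kg / 0.0427778 kg/s = 29.2208 s
Convert to SI: D = 0.0432 m, h = 0.00755 m, N = 45.2/60 = 0.753333 rev/s
Shear rate: γ̇ = πDN/h = π·0.0432·0.753333/0.00755 = 13.5417 s⁻¹
Adiabatic rise: ΔT = η γ̇² t_res / (ρ cp) = 4336·(13.5417)²·29.2208 / (1134·2032) = 10.0831 K

value=10.08 K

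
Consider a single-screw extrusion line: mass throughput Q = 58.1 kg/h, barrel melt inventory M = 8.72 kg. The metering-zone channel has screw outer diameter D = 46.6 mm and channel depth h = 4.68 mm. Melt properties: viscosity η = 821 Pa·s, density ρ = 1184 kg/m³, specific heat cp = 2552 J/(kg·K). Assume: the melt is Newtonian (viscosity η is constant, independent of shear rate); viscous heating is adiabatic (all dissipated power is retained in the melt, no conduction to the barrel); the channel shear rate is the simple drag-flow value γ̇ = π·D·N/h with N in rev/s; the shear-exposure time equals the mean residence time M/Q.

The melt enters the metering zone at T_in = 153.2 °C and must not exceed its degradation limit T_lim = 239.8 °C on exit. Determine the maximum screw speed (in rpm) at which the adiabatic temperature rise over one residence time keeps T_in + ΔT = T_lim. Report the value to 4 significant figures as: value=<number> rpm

value=46.58 rpm

Convert throughput: Q = 58.1 kg/h = 58.1/3600 = 0.0161389 kg/s
t_res = M / Q_s = 8.72 / 0.0161389 = 540.31 s
Geometry in SI: D = 46.6 mm → 0.0466 m, h = 4.68 mm → 0.00468 m
Allowable rise: ΔT_a = T_lim − T_in = 239.8 − 153.2 = 86.6 K
γ̇_max² = ΔT_a·ρ·cp / (η·t_res) = [86.6 × 1184 × 2552] / [821 × 540.31] = 589.881 s⁻²
Take the square root: γ̇_max = √(589.881) = 24.2875 s⁻¹
N_max = γ̇_max·h / (π·D) = 24.2875 · 0.00468 / (π · 0.0466) = 0.776412 rev/s = 46.5847 rpm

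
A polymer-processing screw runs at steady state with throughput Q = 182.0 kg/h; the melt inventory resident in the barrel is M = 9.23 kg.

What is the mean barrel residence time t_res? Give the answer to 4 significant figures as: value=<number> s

value=182.6 s

Throughput in SI: Q_s = 182.0 kg/h ÷ 3600 s/h = 0.0505556 kg/s
t_res = M / Q_s = 9.23 ÷ 0.0505556 = 182.571 s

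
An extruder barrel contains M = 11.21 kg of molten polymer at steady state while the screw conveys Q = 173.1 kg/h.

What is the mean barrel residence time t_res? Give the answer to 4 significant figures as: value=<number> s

Convert throughput: Q = 173.1 kg/h = 173.1/3600 = 0.0480833 kg/s
t_res = M / Q_s = 11.21 ÷ 0.0480833 = 233.137 s

value=233.1 s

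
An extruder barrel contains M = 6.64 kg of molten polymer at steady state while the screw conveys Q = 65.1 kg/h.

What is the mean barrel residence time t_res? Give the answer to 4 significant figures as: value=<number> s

Convert throughput: Q = 65.1 kg/h = 65.1/3600 = 0.0180833 kg/s
t_res = M / Q_s = 6.64 / 0.0180833 = 367.189 s

value=367.2 s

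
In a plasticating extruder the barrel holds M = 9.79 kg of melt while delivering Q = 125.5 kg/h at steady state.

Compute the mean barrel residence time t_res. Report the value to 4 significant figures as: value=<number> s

Q_s = Q / 3600 = 125.5 / 3600 = 0.0348611 kg/s
t_res = M / Q_s = 9.79 ÷ 0.0348611 = 280.829 s

value=280.8 s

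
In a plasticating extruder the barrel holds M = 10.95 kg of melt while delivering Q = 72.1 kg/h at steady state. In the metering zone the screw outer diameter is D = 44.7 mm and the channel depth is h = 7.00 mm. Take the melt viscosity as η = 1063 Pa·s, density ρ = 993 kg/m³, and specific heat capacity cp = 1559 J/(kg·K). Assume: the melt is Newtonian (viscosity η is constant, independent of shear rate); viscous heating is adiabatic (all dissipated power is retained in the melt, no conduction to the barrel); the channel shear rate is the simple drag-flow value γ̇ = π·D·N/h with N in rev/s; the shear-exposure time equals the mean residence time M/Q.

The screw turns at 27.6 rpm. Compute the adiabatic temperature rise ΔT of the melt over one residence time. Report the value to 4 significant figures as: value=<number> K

Q_s = Q / 3600 = 72.1 / 3600 = 0.0200278 kg/s
t_res = M / Q_s = 10.95 ÷ 0.0200278 = 546.741 s
D = 44.7 mm = 0.0447 m;  h = 7.00 mm = 0.007 m;  N = 27.6 rpm / 60 = 0.46 rev/s
γ̇ = π·D·N / h = π · 0.0447 · 0.46 / 0.007 = 9.2282 s⁻¹
ΔT = η·γ̇²·t_res / (ρ·cp) = 1063 · (9.2282)² · 546.741 / (993 · 1559) = 31.9708 K

value=31.97 K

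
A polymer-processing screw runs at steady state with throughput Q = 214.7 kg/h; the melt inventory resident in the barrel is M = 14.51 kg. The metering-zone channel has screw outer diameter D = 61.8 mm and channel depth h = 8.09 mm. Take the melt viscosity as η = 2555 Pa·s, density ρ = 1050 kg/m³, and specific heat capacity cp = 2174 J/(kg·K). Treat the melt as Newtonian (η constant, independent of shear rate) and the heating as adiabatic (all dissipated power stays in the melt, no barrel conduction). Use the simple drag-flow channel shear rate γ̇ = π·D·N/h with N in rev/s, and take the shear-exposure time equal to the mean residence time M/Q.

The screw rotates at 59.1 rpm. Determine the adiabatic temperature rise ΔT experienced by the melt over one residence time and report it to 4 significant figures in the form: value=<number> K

Throughput in SI: Q_s = 214.7 kg/h ÷ 3600 s/h = 0.0596389 kg/s
t_res = M / Q_s = 14.51 ÷ 0.0596389 = 243.298 s
Convert to SI: D = 0.0618 m, h = 0.00809 m, N = 59.1/60 = 0.985 rev/s
γ̇ = π·D·N / h = π · 0.0618 · 0.985 / 0.00809 = 23.6388 s⁻¹
Adiabatic rise: ΔT = η γ̇² t_res / (ρ cp) = 2555·(23.6388)²·243.298 / (1050·2174) = 152.171 K

value=152.2 K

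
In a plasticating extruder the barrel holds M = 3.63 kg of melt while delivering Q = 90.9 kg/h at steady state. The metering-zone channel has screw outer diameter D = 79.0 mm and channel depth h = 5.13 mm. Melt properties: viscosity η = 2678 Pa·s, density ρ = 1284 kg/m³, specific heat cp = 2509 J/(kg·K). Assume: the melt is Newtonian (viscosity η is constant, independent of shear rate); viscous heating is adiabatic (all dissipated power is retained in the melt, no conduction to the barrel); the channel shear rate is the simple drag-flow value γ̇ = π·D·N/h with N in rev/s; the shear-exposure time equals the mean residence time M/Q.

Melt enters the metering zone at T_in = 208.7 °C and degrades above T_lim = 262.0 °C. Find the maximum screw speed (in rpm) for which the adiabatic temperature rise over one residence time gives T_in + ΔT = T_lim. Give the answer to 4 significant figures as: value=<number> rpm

Convert throughput: Q = 90.9 kg/h = 90.9/3600 = 0.02525 kg/s
Mean residence time: t_res = M/Q_s = 3.63 kg / 0.02525 kg/s = 143.762 s
Convert to metres: D = 0.079 m, h = 0.00513 m
ΔT_a = T_lim − T_in = 262.0 °C − 208.7 °C = 53.3 K
γ̇_max² = ΔT_a·ρ·cp / (η·t_res) = [53.3 × 1284 × 2509] / [2678 × 143.762] = 446.002 s⁻²
γ̇_max = √446.002 = 21.1188 s⁻¹
N_max = γ̇_max h / (πD) = 21.1188·0.00513/(π·0.079) = 0.436525 rev/s → ×60 = 26.1915 rpm

value=26.19 rpm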